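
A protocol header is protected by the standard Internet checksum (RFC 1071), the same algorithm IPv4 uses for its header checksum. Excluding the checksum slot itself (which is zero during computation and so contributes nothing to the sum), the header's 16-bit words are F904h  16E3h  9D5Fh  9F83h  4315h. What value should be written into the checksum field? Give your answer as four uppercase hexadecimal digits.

701F

One's-complement addition (fold any carry out of bit 15 back into bit 0):
  0xF904 + 0x16E3 = 0x10FE7 → wrap carry → 0x0FE8
  0x0FE8 + 0x9D5F = 0x0AD47
  0xAD47 + 0x9F83 = 0x14CCA → wrap carry → 0x4CCB
  0x4CCB + 0x4315 = 0x08FE0
One's-complement sum = 0x8FE0.
Checksum = ~0x8FE0 & 0xFFFF = 0x701F.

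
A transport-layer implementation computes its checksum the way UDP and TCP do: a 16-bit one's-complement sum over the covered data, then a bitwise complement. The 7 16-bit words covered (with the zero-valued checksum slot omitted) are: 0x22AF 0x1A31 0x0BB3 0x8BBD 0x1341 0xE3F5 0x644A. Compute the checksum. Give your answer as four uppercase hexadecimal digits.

One's-complement addition (fold any carry out of bit 15 back into bit 0):
  0x22AF + 0x1A31 = 0x03CE0
  0x3CE0 + 0x0BB3 = 0x04893
  0x4893 + 0x8BBD = 0x0D450
  0xD450 + 0x1341 = 0x0E791
  0xE791 + 0xE3F5 = 0x1CB86 → wrap carry → 0xCB87
  0xCB87 + 0x644A = 0x12FD1 → wrap carry → 0x2FD2
One's-complement sum = 0x2FD2.
Checksum = ~0x2FD2 & 0xFFFF = 0xD02D.

D02D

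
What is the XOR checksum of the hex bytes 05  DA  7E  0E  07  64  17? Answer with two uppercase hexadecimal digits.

XOR the bytes together:
  start with 0x05
  0x05 ⊕ 0xDA = 0xDF
  0xDF ⊕ 0x7E = 0xA1
  0xA1 ⊕ 0x0E = 0xAF
  0xAF ⊕ 0x07 = 0xA8
  0xA8 ⊕ 0x64 = 0xCC
  0xCC ⊕ 0x17 = 0xDB

DB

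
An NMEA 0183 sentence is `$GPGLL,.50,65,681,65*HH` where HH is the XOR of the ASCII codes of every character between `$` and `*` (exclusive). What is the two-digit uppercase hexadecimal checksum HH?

XOR the ASCII codes of the payload characters:
  'G' = 0x47 → acc = 0x47
  'P' = 0x50 → acc = 0x17
  'G' = 0x47 → acc = 0x50
  'L' = 0x4C → acc = 0x1C
  'L' = 0x4C → acc = 0x50
  ',' = 0x2C → acc = 0x7C
  '.' = 0x2E → acc = 0x52
  '5' = 0x35 → acc = 0x67
  '0' = 0x30 → acc = 0x57
  ',' = 0x2C → acc = 0x7B
  '6' = 0x36 → acc = 0x4D
  '5' = 0x35 → acc = 0x78
  ',' = 0x2C → acc = 0x54
  '6' = 0x36 → acc = 0x62
  '8' = 0x38 → acc = 0x5A
  '1' = 0x31 → acc = 0x6B
  ',' = 0x2C → acc = 0x47
  '6' = 0x36 → acc = 0x71
  '5' = 0x35 → acc = 0x44
Checksum = 0x44.

44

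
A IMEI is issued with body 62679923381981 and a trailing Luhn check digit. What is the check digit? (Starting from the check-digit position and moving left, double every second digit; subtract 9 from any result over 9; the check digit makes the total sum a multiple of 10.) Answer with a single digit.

Partial digits right→left: 1 8 9 1 8 3 3 2 9 9 7 6 2 6
Double every second digit counting from the check-digit position (so the 1st, 3rd, 5th, ... of the partial from the right).
  doubled (with −9 where >9): 2 9 7 6 9 5 4 → sum 42
  kept as-is: 8 1 3 2 9 6 6 → sum 35
Total = 42 + 35 = 77.
Check digit = (10 − (77 mod 10)) mod 10 = 3.

3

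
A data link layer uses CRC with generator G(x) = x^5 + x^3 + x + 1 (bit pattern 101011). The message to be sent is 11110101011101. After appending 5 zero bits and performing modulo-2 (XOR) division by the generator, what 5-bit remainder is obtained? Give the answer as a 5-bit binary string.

Append 5 zeros: 1111010101110100000. Divide by 101011 (XOR where the leading bit is 1):
  pos 0: 111101 XOR 101011 = 010110
  pos 1: 101100 XOR 101011 = 000111
  pos 4: 111101 XOR 101011 = 010110
  pos 5: 101101 XOR 101011 = 000110
  pos 8: 110101 XOR 101011 = 011110
  pos 9: 111100 XOR 101011 = 010111
  pos 10: 101110 XOR 101011 = 000101
  pos 13: 101000 XOR 101011 = 000011
Remainder (last 5 bits) = 00011. This is the CRC / FCS.

00011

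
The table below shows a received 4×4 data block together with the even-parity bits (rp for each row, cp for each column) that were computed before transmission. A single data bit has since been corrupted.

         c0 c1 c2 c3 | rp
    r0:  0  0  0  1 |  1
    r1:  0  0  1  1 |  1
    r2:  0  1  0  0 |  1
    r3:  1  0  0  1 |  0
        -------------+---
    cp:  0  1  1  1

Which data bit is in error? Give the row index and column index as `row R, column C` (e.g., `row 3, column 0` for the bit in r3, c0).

Recompute each row's even parity and compare to rp:
  r0: data parity 1, sent rp 1 → ok
  r1: data parity 0, sent rp 1 → mismatch
  r2: data parity 1, sent rp 1 → ok
  r3: data parity 0, sent rp 0 → ok
Recompute each column's even parity and compare to cp:
  c0: data parity 1, sent cp 0 → mismatch
  c1: data parity 1, sent cp 1 → ok
  c2: data parity 1, sent cp 1 → ok
  c3: data parity 1, sent cp 1 → ok
Exactly one row (r1) and one column (c0) fail → the flipped bit is at their intersection.

row 1, column 0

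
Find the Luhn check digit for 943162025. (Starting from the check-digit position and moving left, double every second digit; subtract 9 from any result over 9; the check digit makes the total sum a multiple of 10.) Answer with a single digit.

Partial digits right→left: 5 2 0 2 6 1 3 4 9
Double every second digit counting from the check-digit position (so the 1st, 3rd, 5th, ... of the partial from the right).
  doubled (with −9 where >9): 1 0 3 6 9 → sum 19
  kept as-is: 2 2 1 4 → sum 9
Total = 19 + 9 = 28.
Check digit = (10 − (28 mod 10)) mod 10 = 2.

2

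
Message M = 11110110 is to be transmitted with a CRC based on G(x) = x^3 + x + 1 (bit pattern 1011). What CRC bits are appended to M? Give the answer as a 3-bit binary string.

101

Append 3 zeros: 11110110000. Divide by 1011 (XOR where the leading bit is 1):
  pos 0: 1111 XOR 1011 = 0100
  pos 1: 1000 XOR 1011 = 0011
  pos 3: 1111 XOR 1011 = 0100
  pos 4: 1000 XOR 1011 = 0011
  pos 6: 1100 XOR 1011 = 0111
  pos 7: 1110 XOR 1011 = 0101
Remainder (last 3 bits) = 101. This is the CRC / FCS.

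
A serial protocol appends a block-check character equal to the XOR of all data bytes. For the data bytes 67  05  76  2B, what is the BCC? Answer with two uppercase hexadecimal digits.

3F

XOR the bytes together:
  start with 0x67
  0x67 ⊕ 0x05 = 0x62
  0x62 ⊕ 0x76 = 0x14
  0x14 ⊕ 0x2B = 0x3F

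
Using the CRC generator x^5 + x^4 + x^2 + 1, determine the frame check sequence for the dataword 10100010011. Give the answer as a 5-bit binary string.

11111

Append 5 zeros: 1010001001100000. Divide by 110101 (XOR where the leading bit is 1):
  pos 0: 101000 XOR 110101 = 011101
  pos 1: 111011 XOR 110101 = 001110
  pos 3: 111000 XOR 110101 = 001101
  pos 5: 110111 XOR 110101 = 000010
  pos 9: 100000 XOR 110101 = 010101
  pos 10: 101010 XOR 110101 = 011111
Remainder (last 5 bits) = 11111. This is the CRC / FCS.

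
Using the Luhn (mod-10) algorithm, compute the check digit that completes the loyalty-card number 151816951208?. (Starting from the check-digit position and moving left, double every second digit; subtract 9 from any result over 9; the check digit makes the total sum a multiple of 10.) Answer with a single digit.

Partial digits right→left: 8 0 2 1 5 9 6 1 8 1 5 1
Double every second digit counting from the check-digit position (so the 1st, 3rd, 5th, ... of the partial from the right).
  doubled (with −9 where >9): 7 4 1 3 7 1 → sum 23
  kept as-is: 0 1 9 1 1 1 → sum 13
Total = 23 + 13 = 36.
Check digit = (10 − (36 mod 10)) mod 10 = 4.

4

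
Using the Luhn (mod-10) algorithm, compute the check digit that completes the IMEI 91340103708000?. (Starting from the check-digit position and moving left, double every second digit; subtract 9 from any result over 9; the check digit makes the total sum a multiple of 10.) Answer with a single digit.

5

Partial digits right→left: 0 0 0 8 0 7 3 0 1 0 4 3 1 9
Double every second digit counting from the check-digit position (so the 1st, 3rd, 5th, ... of the partial from the right).
  doubled (with −9 where >9): 0 0 0 6 2 8 2 → sum 18
  kept as-is: 0 8 7 0 0 3 9 → sum 27
Total = 18 + 27 = 45.
Check digit = (10 − (45 mod 10)) mod 10 = 5.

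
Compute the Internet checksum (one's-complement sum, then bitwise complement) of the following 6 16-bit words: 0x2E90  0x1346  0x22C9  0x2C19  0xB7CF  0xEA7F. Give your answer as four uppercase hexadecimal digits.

CCF7

One's-complement addition (fold any carry out of bit 15 back into bit 0):
  0x2E90 + 0x1346 = 0x041D6
  0x41D6 + 0x22C9 = 0x0649F
  0x649F + 0x2C19 = 0x090B8
  0x90B8 + 0xB7CF = 0x14887 → wrap carry → 0x4888
  0x4888 + 0xEA7F = 0x13307 → wrap carry → 0x3308
One's-complement sum = 0x3308.
Checksum = ~0x3308 & 0xFFFF = 0xCCF7.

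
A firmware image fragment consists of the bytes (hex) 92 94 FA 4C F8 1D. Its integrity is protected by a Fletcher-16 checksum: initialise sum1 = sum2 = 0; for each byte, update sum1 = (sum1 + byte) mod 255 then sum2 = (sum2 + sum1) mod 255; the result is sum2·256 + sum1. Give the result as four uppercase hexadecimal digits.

3684

Running sums (mod 255):
  after byte 0 (92): sum1=146, sum2=146
  after byte 1 (94): sum1=39, sum2=185
  after byte 2 (FA): sum1=34, sum2=219
  after byte 3 (4C): sum1=110, sum2=74
  after byte 4 (F8): sum1=103, sum2=177
  after byte 5 (1D): sum1=132, sum2=54
Checksum = sum2·256 + sum1 = 54·256 + 132 = 13956 = 0x3684.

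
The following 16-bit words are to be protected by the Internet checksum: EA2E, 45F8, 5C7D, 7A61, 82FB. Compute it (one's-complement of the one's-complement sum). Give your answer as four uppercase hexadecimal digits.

75FE

One's-complement addition (fold any carry out of bit 15 back into bit 0):
  0xEA2E + 0x45F8 = 0x13026 → wrap carry → 0x3027
  0x3027 + 0x5C7D = 0x08CA4
  0x8CA4 + 0x7A61 = 0x10705 → wrap carry → 0x0706
  0x0706 + 0x82FB = 0x08A01
One's-complement sum = 0x8A01.
Checksum = ~0x8A01 & 0xFFFF = 0x75FE.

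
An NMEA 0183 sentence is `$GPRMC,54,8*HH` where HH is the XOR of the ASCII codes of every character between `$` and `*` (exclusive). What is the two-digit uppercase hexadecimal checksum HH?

72

XOR the ASCII codes of the payload characters:
  'G' = 0x47 → acc = 0x47
  'P' = 0x50 → acc = 0x17
  'R' = 0x52 → acc = 0x45
  'M' = 0x4D → acc = 0x08
  'C' = 0x43 → acc = 0x4B
  ',' = 0x2C → acc = 0x67
  '5' = 0x35 → acc = 0x52
  '4' = 0x34 → acc = 0x66
  ',' = 0x2C → acc = 0x4A
  '8' = 0x38 → acc = 0x72
Checksum = 0x72.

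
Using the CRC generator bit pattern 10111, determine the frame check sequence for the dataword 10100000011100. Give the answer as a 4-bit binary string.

0010

Append 4 zeros: 101000000111000000. Divide by 10111 (XOR where the leading bit is 1):
  pos 0: 10100 XOR 10111 = 00011
  pos 3: 11000 XOR 10111 = 01111
  pos 4: 11110 XOR 10111 = 01001
  pos 5: 10011 XOR 10111 = 00100
  pos 7: 10011 XOR 10111 = 00100
  pos 9: 10000 XOR 10111 = 00111
  pos 11: 11100 XOR 10111 = 01011
  pos 12: 10110 XOR 10111 = 00001
Remainder (last 4 bits) = 0010. This is the CRC / FCS.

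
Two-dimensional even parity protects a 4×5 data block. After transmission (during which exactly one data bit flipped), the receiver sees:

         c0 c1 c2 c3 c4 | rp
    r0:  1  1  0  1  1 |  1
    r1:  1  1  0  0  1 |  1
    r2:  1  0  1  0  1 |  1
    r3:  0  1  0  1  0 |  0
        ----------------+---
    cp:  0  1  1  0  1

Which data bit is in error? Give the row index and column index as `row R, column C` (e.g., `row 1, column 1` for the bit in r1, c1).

row 0, column 0

Recompute each row's even parity and compare to rp:
  r0: data parity 0, sent rp 1 → mismatch
  r1: data parity 1, sent rp 1 → ok
  r2: data parity 1, sent rp 1 → ok
  r3: data parity 0, sent rp 0 → ok
Recompute each column's even parity and compare to cp:
  c0: data parity 1, sent cp 0 → mismatch
  c1: data parity 1, sent cp 1 → ok
  c2: data parity 1, sent cp 1 → ok
  c3: data parity 0, sent cp 0 → ok
  c4: data parity 1, sent cp 1 → ok
Exactly one row (r0) and one column (c0) fail → the flipped bit is at their intersection.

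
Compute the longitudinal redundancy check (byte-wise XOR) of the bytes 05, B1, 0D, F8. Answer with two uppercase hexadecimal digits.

41

XOR the bytes together:
  start with 0x05
  0x05 ⊕ 0xB1 = 0xB4
  0xB4 ⊕ 0x0D = 0xB9
  0xB9 ⊕ 0xF8 = 0x41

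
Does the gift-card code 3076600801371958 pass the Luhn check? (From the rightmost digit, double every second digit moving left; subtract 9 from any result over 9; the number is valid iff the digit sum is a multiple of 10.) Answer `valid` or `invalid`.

From the right, keep odd positions and double even positions (subtract 9 from any doubled value over 9):
  doubled (positions 2,4,...): 1 2 6 0 0 3 5 6 → sum 23
  kept (positions 1,3,...): 8 9 7 1 8 0 6 0 → sum 39
Total = 62.
62 mod 10 = 2, so the number is invalid.

invalid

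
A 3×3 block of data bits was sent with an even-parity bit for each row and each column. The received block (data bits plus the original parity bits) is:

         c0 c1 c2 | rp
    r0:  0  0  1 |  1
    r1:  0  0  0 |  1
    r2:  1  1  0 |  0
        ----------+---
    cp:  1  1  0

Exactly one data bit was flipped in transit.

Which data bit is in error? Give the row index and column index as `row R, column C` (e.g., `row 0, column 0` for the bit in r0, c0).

row 1, column 2

Recompute each row's even parity and compare to rp:
  r0: data parity 1, sent rp 1 → ok
  r1: data parity 0, sent rp 1 → mismatch
  r2: data parity 0, sent rp 0 → ok
Recompute each column's even parity and compare to cp:
  c0: data parity 1, sent cp 1 → ok
  c1: data parity 1, sent cp 1 → ok
  c2: data parity 1, sent cp 0 → mismatch
Exactly one row (r1) and one column (c2) fail → the flipped bit is at their intersection.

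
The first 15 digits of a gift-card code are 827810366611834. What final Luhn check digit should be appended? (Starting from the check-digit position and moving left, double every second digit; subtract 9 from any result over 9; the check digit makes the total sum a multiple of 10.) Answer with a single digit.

Partial digits right→left: 4 3 8 1 1 6 6 6 3 0 1 8 7 2 8
Double every second digit counting from the check-digit position (so the 1st, 3rd, 5th, ... of the partial from the right).
  doubled (with −9 where >9): 8 7 2 3 6 2 5 7 → sum 40
  kept as-is: 3 1 6 6 0 8 2 → sum 26
Total = 40 + 26 = 66.
Check digit = (10 − (66 mod 10)) mod 10 = 4.

4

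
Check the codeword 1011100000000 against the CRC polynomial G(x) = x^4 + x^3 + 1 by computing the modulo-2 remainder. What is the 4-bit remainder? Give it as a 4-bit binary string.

Modulo-2 division of 1011100000000 by 11001:
  pos 0: 10111 XOR 11001 = 01110
  pos 1: 11100 XOR 11001 = 00101
  pos 3: 10100 XOR 11001 = 01101
  pos 4: 11010 XOR 11001 = 00011
  pos 7: 11000 XOR 11001 = 00001
Remainder = 0010 (nonzero — an error is detected).

0010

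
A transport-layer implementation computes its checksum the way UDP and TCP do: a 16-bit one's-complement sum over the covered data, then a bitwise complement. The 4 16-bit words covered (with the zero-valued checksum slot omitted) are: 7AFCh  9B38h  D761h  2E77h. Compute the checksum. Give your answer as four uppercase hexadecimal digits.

One's-complement addition (fold any carry out of bit 15 back into bit 0):
  0x7AFC + 0x9B38 = 0x11634 → wrap carry → 0x1635
  0x1635 + 0xD761 = 0x0ED96
  0xED96 + 0x2E77 = 0x11C0D → wrap carry → 0x1C0E
One's-complement sum = 0x1C0E.
Checksum = ~0x1C0E & 0xFFFF = 0xE3F1.

E3F1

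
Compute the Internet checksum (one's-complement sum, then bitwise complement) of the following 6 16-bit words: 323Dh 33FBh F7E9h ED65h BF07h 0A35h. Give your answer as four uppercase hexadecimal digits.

EB3A

One's-complement addition (fold any carry out of bit 15 back into bit 0):
  0x323D + 0x33FB = 0x06638
  0x6638 + 0xF7E9 = 0x15E21 → wrap carry → 0x5E22
  0x5E22 + 0xED65 = 0x14B87 → wrap carry → 0x4B88
  0x4B88 + 0xBF07 = 0x10A8F → wrap carry → 0x0A90
  0x0A90 + 0x0A35 = 0x014C5
One's-complement sum = 0x14C5.
Checksum = ~0x14C5 & 0xFFFF = 0xEB3A.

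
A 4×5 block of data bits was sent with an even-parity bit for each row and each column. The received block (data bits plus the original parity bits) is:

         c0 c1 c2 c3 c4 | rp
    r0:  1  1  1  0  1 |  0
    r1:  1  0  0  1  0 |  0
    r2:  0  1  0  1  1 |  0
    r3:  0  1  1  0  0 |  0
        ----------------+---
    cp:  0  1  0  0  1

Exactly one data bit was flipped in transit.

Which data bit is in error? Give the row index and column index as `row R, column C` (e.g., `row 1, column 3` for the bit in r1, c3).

Recompute each row's even parity and compare to rp:
  r0: data parity 0, sent rp 0 → ok
  r1: data parity 0, sent rp 0 → ok
  r2: data parity 1, sent rp 0 → mismatch
  r3: data parity 0, sent rp 0 → ok
Recompute each column's even parity and compare to cp:
  c0: data parity 0, sent cp 0 → ok
  c1: data parity 1, sent cp 1 → ok
  c2: data parity 0, sent cp 0 → ok
  c3: data parity 0, sent cp 0 → ok
  c4: data parity 0, sent cp 1 → mismatch
Exactly one row (r2) and one column (c4) fail → the flipped bit is at their intersection.

row 2, column 4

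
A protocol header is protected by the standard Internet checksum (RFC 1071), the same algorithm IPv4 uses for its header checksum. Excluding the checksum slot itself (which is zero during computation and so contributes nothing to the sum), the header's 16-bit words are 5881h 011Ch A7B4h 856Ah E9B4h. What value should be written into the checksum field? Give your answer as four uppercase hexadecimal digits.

8F8E

One's-complement addition (fold any carry out of bit 15 back into bit 0):
  0x5881 + 0x011C = 0x0599D
  0x599D + 0xA7B4 = 0x10151 → wrap carry → 0x0152
  0x0152 + 0x856A = 0x086BC
  0x86BC + 0xE9B4 = 0x17070 → wrap carry → 0x7071
One's-complement sum = 0x7071.
Checksum = ~0x7071 & 0xFFFF = 0x8F8E.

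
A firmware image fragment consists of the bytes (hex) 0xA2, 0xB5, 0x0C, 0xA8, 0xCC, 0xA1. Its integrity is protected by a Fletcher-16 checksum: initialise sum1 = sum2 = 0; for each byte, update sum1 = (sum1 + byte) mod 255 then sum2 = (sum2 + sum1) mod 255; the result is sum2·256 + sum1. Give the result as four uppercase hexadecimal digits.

Running sums (mod 255):
  after byte 0 (0xA2): sum1=162, sum2=162
  after byte 1 (0xB5): sum1=88, sum2=250
  after byte 2 (0x0C): sum1=100, sum2=95
  after byte 3 (0xA8): sum1=13, sum2=108
  after byte 4 (0xCC): sum1=217, sum2=70
  after byte 5 (0xA1): sum1=123, sum2=193
Checksum = sum2·256 + sum1 = 193·256 + 123 = 49531 = 0xC17B.

C17B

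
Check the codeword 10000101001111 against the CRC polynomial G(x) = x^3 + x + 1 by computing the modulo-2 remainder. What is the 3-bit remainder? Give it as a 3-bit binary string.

Modulo-2 division of 10000101001111 by 1011:
  pos 0: 1000 XOR 1011 = 0011
  pos 2: 1101 XOR 1011 = 0110
  pos 3: 1100 XOR 1011 = 0111
  pos 4: 1111 XOR 1011 = 0100
  pos 5: 1000 XOR 1011 = 0011
  pos 7: 1101 XOR 1011 = 0110
  pos 8: 1101 XOR 1011 = 0110
  pos 9: 1101 XOR 1011 = 0110
  pos 10: 1101 XOR 1011 = 0110
Remainder = 110 (nonzero — an error is detected).

110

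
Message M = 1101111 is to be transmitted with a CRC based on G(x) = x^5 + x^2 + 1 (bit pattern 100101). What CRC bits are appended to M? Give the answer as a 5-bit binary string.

Append 5 zeros: 110111100000. Divide by 100101 (XOR where the leading bit is 1):
  pos 0: 110111 XOR 100101 = 010010
  pos 1: 100101 XOR 100101 = 000000
Remainder (last 5 bits) = 00000. This is the CRC / FCS.

00000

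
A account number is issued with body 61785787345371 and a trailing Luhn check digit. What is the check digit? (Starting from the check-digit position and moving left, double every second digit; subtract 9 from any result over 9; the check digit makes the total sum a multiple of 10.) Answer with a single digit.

Partial digits right→left: 1 7 3 5 4 3 7 8 7 5 8 7 1 6
Double every second digit counting from the check-digit position (so the 1st, 3rd, 5th, ... of the partial from the right).
  doubled (with −9 where >9): 2 6 8 5 5 7 2 → sum 35
  kept as-is: 7 5 3 8 5 7 6 → sum 41
Total = 35 + 41 = 76.
Check digit = (10 − (76 mod 10)) mod 10 = 4.

4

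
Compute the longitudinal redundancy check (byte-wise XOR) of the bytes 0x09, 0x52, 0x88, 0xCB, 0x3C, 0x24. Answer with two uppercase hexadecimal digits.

00

XOR the bytes together:
  start with 0x09
  0x09 ⊕ 0x52 = 0x5B
  0x5B ⊕ 0x88 = 0xD3
  0xD3 ⊕ 0xCB = 0x18
  0x18 ⊕ 0x3C = 0x24
  0x24 ⊕ 0x24 = 0x00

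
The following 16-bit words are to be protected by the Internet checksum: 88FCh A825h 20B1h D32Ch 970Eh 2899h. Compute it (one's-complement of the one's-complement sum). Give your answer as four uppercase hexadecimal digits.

1B58

One's-complement addition (fold any carry out of bit 15 back into bit 0):
  0x88FC + 0xA825 = 0x13121 → wrap carry → 0x3122
  0x3122 + 0x20B1 = 0x051D3
  0x51D3 + 0xD32C = 0x124FF → wrap carry → 0x2500
  0x2500 + 0x970E = 0x0BC0E
  0xBC0E + 0x2899 = 0x0E4A7
One's-complement sum = 0xE4A7.
Checksum = ~0xE4A7 & 0xFFFF = 0x1B58.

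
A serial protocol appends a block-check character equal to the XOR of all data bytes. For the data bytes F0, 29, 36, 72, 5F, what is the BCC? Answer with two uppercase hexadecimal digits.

C2

XOR the bytes together:
  start with 0xF0
  0xF0 ⊕ 0x29 = 0xD9
  0xD9 ⊕ 0x36 = 0xEF
  0xEF ⊕ 0x72 = 0x9D
  0x9D ⊕ 0x5F = 0xC2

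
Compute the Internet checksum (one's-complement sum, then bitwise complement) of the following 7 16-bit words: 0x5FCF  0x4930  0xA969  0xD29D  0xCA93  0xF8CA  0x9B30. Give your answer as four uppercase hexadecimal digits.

One's-complement addition (fold any carry out of bit 15 back into bit 0):
  0x5FCF + 0x4930 = 0x0A8FF
  0xA8FF + 0xA969 = 0x15268 → wrap carry → 0x5269
  0x5269 + 0xD29D = 0x12506 → wrap carry → 0x2507
  0x2507 + 0xCA93 = 0x0EF9A
  0xEF9A + 0xF8CA = 0x1E864 → wrap carry → 0xE865
  0xE865 + 0x9B30 = 0x18395 → wrap carry → 0x8396
One's-complement sum = 0x8396.
Checksum = ~0x8396 & 0xFFFF = 0x7C69.

7C69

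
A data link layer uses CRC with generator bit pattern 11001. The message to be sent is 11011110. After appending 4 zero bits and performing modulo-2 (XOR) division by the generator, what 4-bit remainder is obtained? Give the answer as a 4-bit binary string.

1010

Append 4 zeros: 110111100000. Divide by 11001 (XOR where the leading bit is 1):
  pos 0: 11011 XOR 11001 = 00010
  pos 3: 10110 XOR 11001 = 01111
  pos 4: 11110 XOR 11001 = 00111
  pos 6: 11100 XOR 11001 = 00101
Remainder (last 4 bits) = 1010. This is the CRC / FCS.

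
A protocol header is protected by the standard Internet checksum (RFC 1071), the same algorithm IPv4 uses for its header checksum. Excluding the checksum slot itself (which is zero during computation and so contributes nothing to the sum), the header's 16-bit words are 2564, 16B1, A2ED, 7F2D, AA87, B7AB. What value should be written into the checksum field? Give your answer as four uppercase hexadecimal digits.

3F9C

One's-complement addition (fold any carry out of bit 15 back into bit 0):
  0x2564 + 0x16B1 = 0x03C15
  0x3C15 + 0xA2ED = 0x0DF02
  0xDF02 + 0x7F2D = 0x15E2F → wrap carry → 0x5E30
  0x5E30 + 0xAA87 = 0x108B7 → wrap carry → 0x08B8
  0x08B8 + 0xB7AB = 0x0C063
One's-complement sum = 0xC063.
Checksum = ~0xC063 & 0xFFFF = 0x3F9C.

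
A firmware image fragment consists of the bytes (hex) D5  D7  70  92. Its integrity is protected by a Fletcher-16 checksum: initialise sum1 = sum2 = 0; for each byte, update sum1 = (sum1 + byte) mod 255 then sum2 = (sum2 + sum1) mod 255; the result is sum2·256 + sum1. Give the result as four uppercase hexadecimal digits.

52B0

Running sums (mod 255):
  after byte 0 (D5): sum1=213, sum2=213
  after byte 1 (D7): sum1=173, sum2=131
  after byte 2 (70): sum1=30, sum2=161
  after byte 3 (92): sum1=176, sum2=82
Checksum = sum2·256 + sum1 = 82·256 + 176 = 21168 = 0x52B0.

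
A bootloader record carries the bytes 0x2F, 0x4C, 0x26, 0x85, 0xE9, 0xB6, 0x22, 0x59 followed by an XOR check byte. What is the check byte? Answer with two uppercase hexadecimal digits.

E4

XOR the bytes together:
  start with 0x2F
  0x2F ⊕ 0x4C = 0x63
  0x63 ⊕ 0x26 = 0x45
  0x45 ⊕ 0x85 = 0xC0
  0xC0 ⊕ 0xE9 = 0x29
  0x29 ⊕ 0xB6 = 0x9F
  0x9F ⊕ 0x22 = 0xBD
  0xBD ⊕ 0x59 = 0xE4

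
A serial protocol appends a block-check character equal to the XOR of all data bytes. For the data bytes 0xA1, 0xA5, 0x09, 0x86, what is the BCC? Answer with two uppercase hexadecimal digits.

8B

XOR the bytes together:
  start with 0xA1
  0xA1 ⊕ 0xA5 = 0x04
  0x04 ⊕ 0x09 = 0x0D
  0x0D ⊕ 0x86 = 0x8B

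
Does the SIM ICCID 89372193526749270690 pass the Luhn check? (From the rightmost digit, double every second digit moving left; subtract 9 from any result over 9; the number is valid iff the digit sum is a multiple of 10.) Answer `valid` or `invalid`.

From the right, keep odd positions and double even positions (subtract 9 from any doubled value over 9):
  doubled (positions 2,4,...): 9 0 4 8 3 1 9 4 6 7 → sum 51
  kept (positions 1,3,...): 0 6 7 9 7 2 3 1 7 9 → sum 51
Total = 102.
102 mod 10 = 2, so the number is invalid.

invalid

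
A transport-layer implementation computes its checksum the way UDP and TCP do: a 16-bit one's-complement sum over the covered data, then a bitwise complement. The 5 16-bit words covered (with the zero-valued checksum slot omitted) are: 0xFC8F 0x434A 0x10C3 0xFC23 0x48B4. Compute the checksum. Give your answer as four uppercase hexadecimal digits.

6A8A

One's-complement addition (fold any carry out of bit 15 back into bit 0):
  0xFC8F + 0x434A = 0x13FD9 → wrap carry → 0x3FDA
  0x3FDA + 0x10C3 = 0x0509D
  0x509D + 0xFC23 = 0x14CC0 → wrap carry → 0x4CC1
  0x4CC1 + 0x48B4 = 0x09575
One's-complement sum = 0x9575.
Checksum = ~0x9575 & 0xFFFF = 0x6A8A.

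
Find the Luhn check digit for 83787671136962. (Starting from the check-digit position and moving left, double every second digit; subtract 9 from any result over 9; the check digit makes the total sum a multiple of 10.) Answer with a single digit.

1

Partial digits right→left: 2 6 9 6 3 1 1 7 6 7 8 7 3 8
Double every second digit counting from the check-digit position (so the 1st, 3rd, 5th, ... of the partial from the right).
  doubled (with −9 where >9): 4 9 6 2 3 7 6 → sum 37
  kept as-is: 6 6 1 7 7 7 8 → sum 42
Total = 37 + 42 = 79.
Check digit = (10 − (79 mod 10)) mod 10 = 1.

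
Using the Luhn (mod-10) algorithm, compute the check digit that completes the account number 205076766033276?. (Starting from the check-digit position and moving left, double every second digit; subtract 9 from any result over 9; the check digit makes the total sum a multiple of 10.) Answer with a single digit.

Partial digits right→left: 6 7 2 3 3 0 6 6 7 6 7 0 5 0 2
Double every second digit counting from the check-digit position (so the 1st, 3rd, 5th, ... of the partial from the right).
  doubled (with −9 where >9): 3 4 6 3 5 5 1 4 → sum 31
  kept as-is: 7 3 0 6 6 0 0 → sum 22
Total = 31 + 22 = 53.
Check digit = (10 − (53 mod 10)) mod 10 = 7.

7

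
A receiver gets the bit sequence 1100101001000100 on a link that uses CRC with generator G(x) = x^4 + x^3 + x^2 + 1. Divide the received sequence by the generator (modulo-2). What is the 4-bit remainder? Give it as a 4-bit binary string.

0000

Modulo-2 division of 1100101001000100 by 11101:
  pos 0: 11001 XOR 11101 = 00100
  pos 2: 10001 XOR 11101 = 01100
  pos 3: 11000 XOR 11101 = 00101
  pos 5: 10101 XOR 11101 = 01000
  pos 6: 10000 XOR 11101 = 01101
  pos 7: 11010 XOR 11101 = 00111
  pos 9: 11101 XOR 11101 = 00000
Remainder = 0000 (zero — the frame passes the CRC check).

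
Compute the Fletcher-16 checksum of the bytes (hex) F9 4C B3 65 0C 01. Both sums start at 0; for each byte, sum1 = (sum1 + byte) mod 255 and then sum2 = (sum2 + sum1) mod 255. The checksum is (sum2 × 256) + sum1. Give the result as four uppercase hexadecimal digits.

Running sums (mod 255):
  after byte 0 (F9): sum1=249, sum2=249
  after byte 1 (4C): sum1=70, sum2=64
  after byte 2 (B3): sum1=249, sum2=58
  after byte 3 (65): sum1=95, sum2=153
  after byte 4 (0C): sum1=107, sum2=5
  after byte 5 (01): sum1=108, sum2=113
Checksum = sum2·256 + sum1 = 113·256 + 108 = 29036 = 0x716C.

716C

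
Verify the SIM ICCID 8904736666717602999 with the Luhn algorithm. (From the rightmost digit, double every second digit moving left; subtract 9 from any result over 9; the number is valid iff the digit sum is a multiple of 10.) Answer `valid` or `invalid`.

invalid

From the right, keep odd positions and double even positions (subtract 9 from any doubled value over 9):
  doubled (positions 2,4,...): 9 4 3 2 3 3 6 8 9 → sum 47
  kept (positions 1,3,...): 9 9 0 7 7 6 6 7 0 8 → sum 59
Total = 106.
106 mod 10 = 6, so the number is invalid.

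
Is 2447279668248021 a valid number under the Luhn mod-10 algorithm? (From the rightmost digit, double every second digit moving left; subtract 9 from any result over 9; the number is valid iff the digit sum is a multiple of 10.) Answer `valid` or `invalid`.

valid

From the right, keep odd positions and double even positions (subtract 9 from any doubled value over 9):
  doubled (positions 2,4,...): 4 7 4 3 9 4 8 4 → sum 43
  kept (positions 1,3,...): 1 0 4 8 6 7 7 4 → sum 37
Total = 80.
80 mod 10 = 0, so the number is valid.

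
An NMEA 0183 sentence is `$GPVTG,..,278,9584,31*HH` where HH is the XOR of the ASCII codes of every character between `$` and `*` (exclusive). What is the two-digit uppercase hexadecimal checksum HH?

6D

XOR the ASCII codes of the payload characters:
  'G' = 0x47 → acc = 0x47
  'P' = 0x50 → acc = 0x17
  'V' = 0x56 → acc = 0x41
  'T' = 0x54 → acc = 0x15
  'G' = 0x47 → acc = 0x52
  ',' = 0x2C → acc = 0x7E
  '.' = 0x2E → acc = 0x50
  '.' = 0x2E → acc = 0x7E
  ',' = 0x2C → acc = 0x52
  '2' = 0x32 → acc = 0x60
  '7' = 0x37 → acc = 0x57
  '8' = 0x38 → acc = 0x6F
  ',' = 0x2C → acc = 0x43
  '9' = 0x39 → acc = 0x7A
  '5' = 0x35 → acc = 0x4F
  '8' = 0x38 → acc = 0x77
  '4' = 0x34 → acc = 0x43
  ',' = 0x2C → acc = 0x6F
  '3' = 0x33 → acc = 0x5C
  '1' = 0x31 → acc = 0x6D
Checksum = 0x6D.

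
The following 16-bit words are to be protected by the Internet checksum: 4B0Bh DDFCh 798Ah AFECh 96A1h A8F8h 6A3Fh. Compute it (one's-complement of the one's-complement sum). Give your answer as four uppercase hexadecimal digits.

One's-complement addition (fold any carry out of bit 15 back into bit 0):
  0x4B0B + 0xDDFC = 0x12907 → wrap carry → 0x2908
  0x2908 + 0x798A = 0x0A292
  0xA292 + 0xAFEC = 0x1527E → wrap carry → 0x527F
  0x527F + 0x96A1 = 0x0E920
  0xE920 + 0xA8F8 = 0x19218 → wrap carry → 0x9219
  0x9219 + 0x6A3F = 0x0FC58
One's-complement sum = 0xFC58.
Checksum = ~0xFC58 & 0xFFFF = 0x03A7.

03A7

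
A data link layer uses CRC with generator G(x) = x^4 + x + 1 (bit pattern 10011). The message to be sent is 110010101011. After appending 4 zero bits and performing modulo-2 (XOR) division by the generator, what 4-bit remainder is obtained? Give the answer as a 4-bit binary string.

0010

Append 4 zeros: 1100101010110000. Divide by 10011 (XOR where the leading bit is 1):
  pos 0: 11001 XOR 10011 = 01010
  pos 1: 10100 XOR 10011 = 00111
  pos 3: 11110 XOR 10011 = 01101
  pos 4: 11011 XOR 10011 = 01000
  pos 5: 10000 XOR 10011 = 00011
  pos 8: 11110 XOR 10011 = 01101
  pos 9: 11010 XOR 10011 = 01001
  pos 10: 10010 XOR 10011 = 00001
Remainder (last 4 bits) = 0010. This is the CRC / FCS.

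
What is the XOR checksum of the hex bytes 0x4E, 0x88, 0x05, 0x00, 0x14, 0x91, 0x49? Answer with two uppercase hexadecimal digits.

XOR the bytes together:
  start with 0x4E
  0x4E ⊕ 0x88 = 0xC6
  0xC6 ⊕ 0x05 = 0xC3
  0xC3 ⊕ 0x00 = 0xC3
  0xC3 ⊕ 0x14 = 0xD7
  0xD7 ⊕ 0x91 = 0x46
  0x46 ⊕ 0x49 = 0x0F

0F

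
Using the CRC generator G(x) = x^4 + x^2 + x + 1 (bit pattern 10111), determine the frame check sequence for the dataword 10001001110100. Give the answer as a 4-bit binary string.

0110

Append 4 zeros: 100010011101000000. Divide by 10111 (XOR where the leading bit is 1):
  pos 0: 10001 XOR 10111 = 00110
  pos 2: 11000 XOR 10111 = 01111
  pos 3: 11111 XOR 10111 = 01000
  pos 4: 10001 XOR 10111 = 00110
  pos 6: 11010 XOR 10111 = 01101
  pos 7: 11011 XOR 10111 = 01100
  pos 8: 11000 XOR 10111 = 01111
  pos 9: 11110 XOR 10111 = 01001
  pos 10: 10010 XOR 10111 = 00101
  pos 12: 10100 XOR 10111 = 00011
Remainder (last 4 bits) = 0110. This is the CRC / FCS.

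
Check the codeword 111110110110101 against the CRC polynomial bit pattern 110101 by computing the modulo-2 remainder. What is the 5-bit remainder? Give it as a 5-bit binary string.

11111

Modulo-2 division of 111110110110101 by 110101:
  pos 0: 111110 XOR 110101 = 001011
  pos 2: 101111 XOR 110101 = 011010
  pos 3: 110100 XOR 110101 = 000001
  pos 8: 111010 XOR 110101 = 001111
Remainder = 11111 (nonzero — an error is detected).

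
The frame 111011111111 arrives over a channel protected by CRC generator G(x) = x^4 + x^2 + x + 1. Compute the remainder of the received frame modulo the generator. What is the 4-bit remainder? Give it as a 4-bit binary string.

Modulo-2 division of 111011111111 by 10111:
  pos 0: 11101 XOR 10111 = 01010
  pos 1: 10101 XOR 10111 = 00010
  pos 4: 10111 XOR 10111 = 00000
Remainder = 0111 (nonzero — an error is detected).

0111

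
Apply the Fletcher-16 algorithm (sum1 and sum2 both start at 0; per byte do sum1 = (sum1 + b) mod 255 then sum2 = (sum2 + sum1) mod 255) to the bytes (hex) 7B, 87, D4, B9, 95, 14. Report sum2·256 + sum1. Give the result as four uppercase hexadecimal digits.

4A3B

Running sums (mod 255):
  after byte 0 (7B): sum1=123, sum2=123
  after byte 1 (87): sum1=3, sum2=126
  after byte 2 (D4): sum1=215, sum2=86
  after byte 3 (B9): sum1=145, sum2=231
  after byte 4 (95): sum1=39, sum2=15
  after byte 5 (14): sum1=59, sum2=74
Checksum = sum2·256 + sum1 = 74·256 + 59 = 19003 = 0x4A3B.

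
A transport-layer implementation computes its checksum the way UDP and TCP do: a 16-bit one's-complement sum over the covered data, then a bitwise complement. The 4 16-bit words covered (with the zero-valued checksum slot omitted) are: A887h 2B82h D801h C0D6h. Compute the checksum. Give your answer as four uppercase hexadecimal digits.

931D

One's-complement addition (fold any carry out of bit 15 back into bit 0):
  0xA887 + 0x2B82 = 0x0D409
  0xD409 + 0xD801 = 0x1AC0A → wrap carry → 0xAC0B
  0xAC0B + 0xC0D6 = 0x16CE1 → wrap carry → 0x6CE2
One's-complement sum = 0x6CE2.
Checksum = ~0x6CE2 & 0xFFFF = 0x931D.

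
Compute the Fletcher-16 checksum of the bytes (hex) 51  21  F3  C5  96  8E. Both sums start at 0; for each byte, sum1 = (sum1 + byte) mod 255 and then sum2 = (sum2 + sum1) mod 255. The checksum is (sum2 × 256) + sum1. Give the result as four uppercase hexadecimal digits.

Running sums (mod 255):
  after byte 0 (51): sum1=81, sum2=81
  after byte 1 (21): sum1=114, sum2=195
  after byte 2 (F3): sum1=102, sum2=42
  after byte 3 (C5): sum1=44, sum2=86
  after byte 4 (96): sum1=194, sum2=25
  after byte 5 (8E): sum1=81, sum2=106
Checksum = sum2·256 + sum1 = 106·256 + 81 = 27217 = 0x6A51.

6A51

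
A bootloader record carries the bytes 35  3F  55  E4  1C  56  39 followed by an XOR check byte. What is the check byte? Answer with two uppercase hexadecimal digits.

C8

XOR the bytes together:
  start with 0x35
  0x35 ⊕ 0x3F = 0x0A
  0x0A ⊕ 0x55 = 0x5F
  0x5F ⊕ 0xE4 = 0xBB
  0xBB ⊕ 0x1C = 0xA7
  0xA7 ⊕ 0x56 = 0xF1
  0xF1 ⊕ 0x39 = 0xC8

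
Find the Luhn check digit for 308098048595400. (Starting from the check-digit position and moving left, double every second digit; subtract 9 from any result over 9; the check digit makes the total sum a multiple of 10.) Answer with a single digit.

Partial digits right→left: 0 0 4 5 9 5 8 4 0 8 9 0 8 0 3
Double every second digit counting from the check-digit position (so the 1st, 3rd, 5th, ... of the partial from the right).
  doubled (with −9 where >9): 0 8 9 7 0 9 7 6 → sum 46
  kept as-is: 0 5 5 4 8 0 0 → sum 22
Total = 46 + 22 = 68.
Check digit = (10 − (68 mod 10)) mod 10 = 2.

2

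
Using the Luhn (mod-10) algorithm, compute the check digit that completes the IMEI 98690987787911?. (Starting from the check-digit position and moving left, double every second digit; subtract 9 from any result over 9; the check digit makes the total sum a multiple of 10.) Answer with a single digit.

Partial digits right→left: 1 1 9 7 8 7 7 8 9 0 9 6 8 9
Double every second digit counting from the check-digit position (so the 1st, 3rd, 5th, ... of the partial from the right).
  doubled (with −9 where >9): 2 9 7 5 9 9 7 → sum 48
  kept as-is: 1 7 7 8 0 6 9 → sum 38
Total = 48 + 38 = 86.
Check digit = (10 − (86 mod 10)) mod 10 = 4.

4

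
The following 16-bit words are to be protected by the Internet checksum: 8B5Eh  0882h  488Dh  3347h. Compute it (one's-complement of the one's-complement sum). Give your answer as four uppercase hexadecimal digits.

One's-complement addition (fold any carry out of bit 15 back into bit 0):
  0x8B5E + 0x0882 = 0x093E0
  0x93E0 + 0x488D = 0x0DC6D
  0xDC6D + 0x3347 = 0x10FB4 → wrap carry → 0x0FB5
One's-complement sum = 0x0FB5.
Checksum = ~0x0FB5 & 0xFFFF = 0xF04A.

F04A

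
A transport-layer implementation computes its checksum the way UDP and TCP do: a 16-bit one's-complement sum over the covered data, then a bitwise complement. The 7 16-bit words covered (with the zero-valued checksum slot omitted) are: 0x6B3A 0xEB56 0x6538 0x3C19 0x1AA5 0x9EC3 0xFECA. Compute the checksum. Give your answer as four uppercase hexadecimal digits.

4FE9

One's-complement addition (fold any carry out of bit 15 back into bit 0):
  0x6B3A + 0xEB56 = 0x15690 → wrap carry → 0x5691
  0x5691 + 0x6538 = 0x0BBC9
  0xBBC9 + 0x3C19 = 0x0F7E2
  0xF7E2 + 0x1AA5 = 0x11287 → wrap carry → 0x1288
  0x1288 + 0x9EC3 = 0x0B14B
  0xB14B + 0xFECA = 0x1B015 → wrap carry → 0xB016
One's-complement sum = 0xB016.
Checksum = ~0xB016 & 0xFFFF = 0x4FE9.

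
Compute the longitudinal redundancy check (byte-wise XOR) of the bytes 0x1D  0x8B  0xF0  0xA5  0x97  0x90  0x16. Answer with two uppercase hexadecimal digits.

D2

XOR the bytes together:
  start with 0x1D
  0x1D ⊕ 0x8B = 0x96
  0x96 ⊕ 0xF0 = 0x66
  0x66 ⊕ 0xA5 = 0xC3
  0xC3 ⊕ 0x97 = 0x54
  0x54 ⊕ 0x90 = 0xC4
  0xC4 ⊕ 0x16 = 0xD2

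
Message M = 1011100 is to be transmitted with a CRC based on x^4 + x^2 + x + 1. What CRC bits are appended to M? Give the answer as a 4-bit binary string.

0000

Append 4 zeros: 10111000000. Divide by 10111 (XOR where the leading bit is 1):
  pos 0: 10111 XOR 10111 = 00000
Remainder (last 4 bits) = 0000. This is the CRC / FCS.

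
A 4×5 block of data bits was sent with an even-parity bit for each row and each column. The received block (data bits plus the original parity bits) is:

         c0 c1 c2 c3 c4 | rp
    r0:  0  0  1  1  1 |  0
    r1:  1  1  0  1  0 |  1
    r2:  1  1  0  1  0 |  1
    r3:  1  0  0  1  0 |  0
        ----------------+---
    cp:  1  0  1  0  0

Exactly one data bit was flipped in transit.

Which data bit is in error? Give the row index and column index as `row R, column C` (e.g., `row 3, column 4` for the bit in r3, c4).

row 0, column 4

Recompute each row's even parity and compare to rp:
  r0: data parity 1, sent rp 0 → mismatch
  r1: data parity 1, sent rp 1 → ok
  r2: data parity 1, sent rp 1 → ok
  r3: data parity 0, sent rp 0 → ok
Recompute each column's even parity and compare to cp:
  c0: data parity 1, sent cp 1 → ok
  c1: data parity 0, sent cp 0 → ok
  c2: data parity 1, sent cp 1 → ok
  c3: data parity 0, sent cp 0 → ok
  c4: data parity 1, sent cp 0 → mismatch
Exactly one row (r0) and one column (c4) fail → the flipped bit is at their intersection.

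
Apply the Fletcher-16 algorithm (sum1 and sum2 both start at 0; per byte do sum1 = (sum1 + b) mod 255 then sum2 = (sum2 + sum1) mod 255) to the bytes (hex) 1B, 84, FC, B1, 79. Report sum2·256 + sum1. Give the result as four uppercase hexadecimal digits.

6DC7

Running sums (mod 255):
  after byte 0 (1B): sum1=27, sum2=27
  after byte 1 (84): sum1=159, sum2=186
  after byte 2 (FC): sum1=156, sum2=87
  after byte 3 (B1): sum1=78, sum2=165
  after byte 4 (79): sum1=199, sum2=109
Checksum = sum2·256 + sum1 = 109·256 + 199 = 28103 = 0x6DC7.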